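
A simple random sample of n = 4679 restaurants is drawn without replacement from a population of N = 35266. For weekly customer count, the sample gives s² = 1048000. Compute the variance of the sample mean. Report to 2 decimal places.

194.26

Under SRS without replacement, Var(ȳ) = (1 − f)·s²/n with f = n/N = 4679/35266 = 0.13267737.
Var(ȳ) = (1 − 0.13267737)·1048000/4679 = 0.86732263·223.97948 = 194.26247.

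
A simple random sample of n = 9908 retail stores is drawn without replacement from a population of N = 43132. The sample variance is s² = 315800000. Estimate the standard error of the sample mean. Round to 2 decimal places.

Under SRS without replacement, Var(ȳ) = (1 − f)·s²/n with f = n/N = 9908/43132 = 0.22971344.
Var(ȳ) = (1 − 0.22971344)·315800000/9908 = 0.77028656·31873.234 = 24551.524.
SE(ȳ) = √(24551.524) = 156.69.

156.69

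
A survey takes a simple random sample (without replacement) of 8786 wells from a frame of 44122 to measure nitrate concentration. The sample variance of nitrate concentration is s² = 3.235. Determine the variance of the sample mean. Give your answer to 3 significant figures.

2.95 × 10^-4

Under SRS without replacement, Var(ȳ) = (1 − f)·s²/n with f = n/N = 8786/44122 = 0.19912969.
Var(ȳ) = (1 − 0.19912969)·3.235/8786 = 0.80087031·3.6819941 × 10^-4 = 2.9487998 × 10^-4.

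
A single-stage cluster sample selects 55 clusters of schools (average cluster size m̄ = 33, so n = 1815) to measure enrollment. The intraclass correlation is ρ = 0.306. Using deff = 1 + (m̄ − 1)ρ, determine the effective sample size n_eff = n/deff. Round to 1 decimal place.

168.2

deff = 1 + (33 − 1)·0.306 = 1 + 9.792 = 10.792.
n_eff = 1815 / 10.792 = 168.2.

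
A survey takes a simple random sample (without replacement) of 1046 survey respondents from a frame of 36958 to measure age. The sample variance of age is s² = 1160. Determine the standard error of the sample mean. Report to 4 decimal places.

Under SRS without replacement, Var(ȳ) = (1 − f)·s²/n with f = n/N = 1046/36958 = 0.02830240.
Var(ȳ) = (1 − 0.02830240)·1160/1046 = 0.97169760·1.1089866 = 1.0775996.
SE(ȳ) = √(1.0775996) = 1.0381.

1.0381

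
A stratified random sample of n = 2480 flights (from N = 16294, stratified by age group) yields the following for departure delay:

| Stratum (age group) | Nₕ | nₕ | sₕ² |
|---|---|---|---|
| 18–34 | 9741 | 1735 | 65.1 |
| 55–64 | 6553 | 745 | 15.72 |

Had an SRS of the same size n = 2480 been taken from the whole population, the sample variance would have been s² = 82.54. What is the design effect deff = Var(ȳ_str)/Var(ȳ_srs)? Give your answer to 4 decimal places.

Var(ȳ_str) = Σ Wₕ²(1−fₕ)sₕ²/nₕ with Wₕ = Nₕ/16294:
  18–34: (9741/16294)²·(1−1735/9741)·65.1/1735 = 0.011021614
  55–64: (6553/16294)²·(1−745/6553)·15.72/745 = 0.0030248763
  → Var(ȳ_str) = 0.01404649.
Var(ȳ_srs) = (1 − 2480/16294)·82.54/2480 = 0.02821659.
deff = 0.01404649 / 0.02821659 = 0.4978.

0.4978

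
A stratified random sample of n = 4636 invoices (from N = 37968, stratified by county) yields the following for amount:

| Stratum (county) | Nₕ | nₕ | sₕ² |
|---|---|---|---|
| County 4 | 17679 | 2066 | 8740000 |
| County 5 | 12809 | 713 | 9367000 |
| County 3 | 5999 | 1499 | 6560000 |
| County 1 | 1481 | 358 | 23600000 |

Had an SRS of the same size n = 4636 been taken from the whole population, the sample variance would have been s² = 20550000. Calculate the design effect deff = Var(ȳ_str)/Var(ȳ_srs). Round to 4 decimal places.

Var(ȳ_str) = Σ Wₕ²(1−fₕ)sₕ²/nₕ with Wₕ = Nₕ/37968:
  County 4: (17679/37968)²·(1−2066/17679)·8740000/2066 = 810.00879
  County 5: (12809/37968)²·(1−713/12809)·9367000/713 = 1411.993
  County 3: (5999/37968)²·(1−1499/5999)·6560000/1499 = 81.951733
  County 1: (1481/37968)²·(1−358/1481)·23600000/358 = 76.055101
  → Var(ȳ_str) = 2380.0086.
Var(ȳ_srs) = (1 − 4636/37968)·20550000/4636 = 3891.4553.
deff = 2380.0086 / 3891.4553 = 0.6116.

0.6116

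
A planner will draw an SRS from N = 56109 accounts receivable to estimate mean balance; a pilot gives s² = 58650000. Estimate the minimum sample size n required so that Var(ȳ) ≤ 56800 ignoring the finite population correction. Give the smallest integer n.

Without fpc, n₀ = s²/D = 58650000/56800 = 1032.5704.
Rounding up, n = 1033.

1033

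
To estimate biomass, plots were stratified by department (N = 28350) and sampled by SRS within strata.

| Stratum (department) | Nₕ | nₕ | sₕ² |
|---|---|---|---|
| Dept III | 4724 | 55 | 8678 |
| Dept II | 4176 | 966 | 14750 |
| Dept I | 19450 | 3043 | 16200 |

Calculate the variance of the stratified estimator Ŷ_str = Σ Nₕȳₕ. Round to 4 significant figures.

Var(Ŷ_str) = Σₕ Nₕ²(1 − fₕ)sₕ²/nₕ.
Dept III: 4724²·(1 − 55/4724)·8678/55 = 3.480092 × 10^9.
Dept II: 4176²·(1 − 966/4176)·14750/966 = 2.0468236 × 10^8.
Dept I: 19450²·(1 − 3043/19450)·16200/3043 = 1.6988766 × 10^9.
Sum = 5.383651 × 10^9.

5.384 × 10^9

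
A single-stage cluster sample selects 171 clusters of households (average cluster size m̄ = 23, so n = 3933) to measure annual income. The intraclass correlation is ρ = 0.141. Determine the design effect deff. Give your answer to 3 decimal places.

4.102

deff = 1 + (23 − 1)·0.141 = 1 + 3.102 = 4.102.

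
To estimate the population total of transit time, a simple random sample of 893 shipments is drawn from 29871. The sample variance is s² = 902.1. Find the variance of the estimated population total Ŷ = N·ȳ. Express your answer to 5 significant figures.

Var(Ŷ) = N²·Var(ȳ) = N²·(1 − n/N)·s²/n.
f = 893/29871 = 0.02989522; Var(ȳ) = 0.97010478·902.1/893 = 0.97999051.
Var(Ŷ) = 29871² · 0.97999051 = 8.7442264 × 10^8.

8.7442 × 10^8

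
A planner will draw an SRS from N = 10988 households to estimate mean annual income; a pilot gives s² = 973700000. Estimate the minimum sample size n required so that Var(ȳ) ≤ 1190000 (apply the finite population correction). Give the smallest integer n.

762

Without fpc, n₀ = s²/D = 973700000/1190000 = 818.2353.
With fpc, (1 − n/N)·s²/n ≤ D requires n ≥ n₀/(1 + n₀/N) = 818.2353/(1 + 818.2353/10988) = 761.5272.
Rounding up, n = 762.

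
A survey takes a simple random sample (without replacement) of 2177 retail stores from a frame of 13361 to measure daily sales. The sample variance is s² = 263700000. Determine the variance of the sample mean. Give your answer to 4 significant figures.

101400

Under SRS without replacement, Var(ȳ) = (1 − f)·s²/n with f = n/N = 2177/13361 = 0.16293691.
Var(ȳ) = (1 − 0.16293691)·263700000/2177 = 0.83706309·121130 = 101393.45.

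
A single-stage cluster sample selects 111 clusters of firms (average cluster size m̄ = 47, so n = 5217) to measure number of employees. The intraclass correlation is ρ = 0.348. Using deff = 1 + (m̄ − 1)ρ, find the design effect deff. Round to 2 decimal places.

deff = 1 + (47 − 1)·0.348 = 1 + 16.008 = 17.008.

17.01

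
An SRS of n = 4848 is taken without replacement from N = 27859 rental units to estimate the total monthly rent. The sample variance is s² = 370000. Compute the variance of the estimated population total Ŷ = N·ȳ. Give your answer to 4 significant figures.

4.893 × 10^10

Var(Ŷ) = N²·Var(ȳ) = N²·(1 − n/N)·s²/n.
f = 4848/27859 = 0.17401917; Var(ȳ) = 0.82598083·370000/4848 = 63.038966.
Var(Ŷ) = 27859² · 63.038966 = 4.8926047 × 10^10.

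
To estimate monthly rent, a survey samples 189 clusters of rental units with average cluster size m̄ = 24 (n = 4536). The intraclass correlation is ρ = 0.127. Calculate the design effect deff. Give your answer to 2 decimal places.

3.92

deff = 1 + (24 − 1)·0.127 = 1 + 2.921 = 3.921.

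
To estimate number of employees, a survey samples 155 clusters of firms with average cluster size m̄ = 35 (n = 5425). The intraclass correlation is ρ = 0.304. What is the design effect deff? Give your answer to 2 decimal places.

11.34

deff = 1 + (35 − 1)·0.304 = 1 + 10.336 = 11.336.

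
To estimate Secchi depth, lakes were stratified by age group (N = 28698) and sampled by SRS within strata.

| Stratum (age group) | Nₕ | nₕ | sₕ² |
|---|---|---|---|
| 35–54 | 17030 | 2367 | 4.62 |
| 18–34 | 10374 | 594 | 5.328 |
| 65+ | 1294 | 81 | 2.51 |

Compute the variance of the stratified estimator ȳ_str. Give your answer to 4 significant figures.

Var(ȳ_str) = Σₕ Wₕ²(1 − fₕ)sₕ²/nₕ with Wₕ = Nₕ/N, N = 28698.
35–54: Wₕ = 0.59342114; term = 0.59342114²·(1 − 0.13899002)·4.62/2367 = 5.9180406 × 10^-4.
18–34: Wₕ = 0.36148861; term = 0.36148861²·(1 − 0.05725853)·5.328/594 = 0.0011049932.
65+: Wₕ = 0.04509025; term = 0.04509025²·(1 − 0.06259660)·2.51/81 = 5.9058242 × 10^-5.
Sum = 0.0017558555.

0.001756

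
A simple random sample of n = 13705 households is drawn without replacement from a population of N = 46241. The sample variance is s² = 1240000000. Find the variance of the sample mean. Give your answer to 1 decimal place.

Under SRS without replacement, Var(ȳ) = (1 − f)·s²/n with f = n/N = 13705/46241 = 0.29638200.
Var(ȳ) = (1 − 0.29638200)·1240000000/13705 = 0.70361800·90477.928 = 63661.899.

63661.9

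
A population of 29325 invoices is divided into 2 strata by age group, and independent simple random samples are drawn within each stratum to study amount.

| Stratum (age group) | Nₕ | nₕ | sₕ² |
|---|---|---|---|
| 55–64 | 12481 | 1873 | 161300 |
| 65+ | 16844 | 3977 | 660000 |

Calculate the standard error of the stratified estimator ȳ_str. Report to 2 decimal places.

Var(ȳ_str) = Σₕ Wₕ²(1 − fₕ)sₕ²/nₕ with Wₕ = Nₕ/N, N = 29325.
55–64: Wₕ = 0.42560955; term = 0.42560955²·(1 − 0.15006810)·161300/1873 = 13.258776.
65+: Wₕ = 0.57439045; term = 0.57439045²·(1 − 0.23610781)·660000/3977 = 41.824893.
Sum = 55.083669.
SE = √(55.083669) = 7.42.

7.42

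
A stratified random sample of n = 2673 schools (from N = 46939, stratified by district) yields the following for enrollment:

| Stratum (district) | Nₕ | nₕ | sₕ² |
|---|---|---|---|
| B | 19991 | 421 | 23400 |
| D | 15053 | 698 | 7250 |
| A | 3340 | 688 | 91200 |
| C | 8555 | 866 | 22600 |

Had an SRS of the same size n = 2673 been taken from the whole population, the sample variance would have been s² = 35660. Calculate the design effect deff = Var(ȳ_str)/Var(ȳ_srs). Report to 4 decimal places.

Var(ȳ_str) = Σ Wₕ²(1−fₕ)sₕ²/nₕ with Wₕ = Nₕ/46939:
  B: (19991/46939)²·(1−421/19991)·23400/421 = 9.8694157
  D: (15053/46939)²·(1−698/15053)·7250/698 = 1.018688
  A: (3340/46939)²·(1−688/3340)·91200/688 = 0.53291595
  C: (8555/46939)²·(1−866/8555)·22600/866 = 0.77913508
  → Var(ȳ_str) = 12.200155.
Var(ȳ_srs) = (1 − 2673/46939)·35660/2673 = 12.581106.
deff = 12.200155 / 12.581106 = 0.9697.

0.9697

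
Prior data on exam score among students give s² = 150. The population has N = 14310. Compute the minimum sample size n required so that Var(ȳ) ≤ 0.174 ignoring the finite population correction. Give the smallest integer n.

863

Without fpc, n₀ = s²/D = 150/0.174 = 862.0690.
Rounding up, n = 863.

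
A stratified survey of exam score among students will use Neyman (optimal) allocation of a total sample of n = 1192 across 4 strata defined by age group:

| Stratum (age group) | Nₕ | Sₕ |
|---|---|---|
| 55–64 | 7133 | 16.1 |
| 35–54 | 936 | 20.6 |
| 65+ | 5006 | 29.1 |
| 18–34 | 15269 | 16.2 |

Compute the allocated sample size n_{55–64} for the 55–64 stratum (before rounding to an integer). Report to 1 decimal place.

Neyman allocation: nₕ = n·NₕSₕ / Σⱼ NⱼSⱼ.
Σ NⱼSⱼ = 7133·16.1 + 936·20.6 + 5006·29.1 + 15269·16.2 = 527155.3.
n_{55–64} = 1192·7133·16.1 / 527155.3 = 259.7.

259.7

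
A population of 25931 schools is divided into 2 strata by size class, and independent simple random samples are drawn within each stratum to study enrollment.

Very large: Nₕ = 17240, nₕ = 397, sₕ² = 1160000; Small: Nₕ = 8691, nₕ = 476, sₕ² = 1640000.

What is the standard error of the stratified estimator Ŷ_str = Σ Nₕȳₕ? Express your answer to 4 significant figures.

1.046 × 10^6

Var(Ŷ_str) = Σₕ Nₕ²(1 − fₕ)sₕ²/nₕ.
Very large: 17240²·(1 − 397/17240)·1160000/397 = 8.4844597 × 10^11.
Small: 8691²·(1 − 476/8691)·1640000/476 = 2.4598817 × 10^11.
Sum = 1.0944341 × 10^12.
SE = √(1.0944341 × 10^12) = 1.046 × 10^6.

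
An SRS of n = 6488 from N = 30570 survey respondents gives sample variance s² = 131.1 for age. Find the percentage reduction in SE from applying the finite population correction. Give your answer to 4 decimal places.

f = n/N = 6488/30570 = 0.21223422.
SE_no-fpc = √(s²/n) = 0.14214969; SE_fpc = √((1−f)s²/n) = 0.12616662.
Ratio = √(1−f) = 0.88756171. Reduction = 100·(1 − 0.88756171) = 11.2438%.

11.2438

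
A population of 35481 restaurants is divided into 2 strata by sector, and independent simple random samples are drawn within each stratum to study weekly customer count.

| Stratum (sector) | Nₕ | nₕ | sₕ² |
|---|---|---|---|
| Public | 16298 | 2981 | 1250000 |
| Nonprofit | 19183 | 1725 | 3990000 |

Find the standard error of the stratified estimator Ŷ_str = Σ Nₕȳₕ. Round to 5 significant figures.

930400

Var(Ŷ_str) = Σₕ Nₕ²(1 − fₕ)sₕ²/nₕ.
Public: 16298²·(1 − 2981/16298)·1250000/2981 = 9.1009924 × 10^10.
Nonprofit: 19183²·(1 − 1725/19183)·3990000/1725 = 7.7463089 × 10^11.
Sum = 8.6564081 × 10^11.
SE = √(8.6564081 × 10^11) = 930400.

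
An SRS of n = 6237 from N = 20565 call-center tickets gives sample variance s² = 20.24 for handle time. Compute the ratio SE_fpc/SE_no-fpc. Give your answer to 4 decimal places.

0.8347

f = n/N = 6237/20565 = 0.30328228.
SE_no-fpc = √(s²/n) = 0.056966217; SE_fpc = √((1−f)s²/n) = 0.047549484.
Ratio = √(1−f) = 0.83469619.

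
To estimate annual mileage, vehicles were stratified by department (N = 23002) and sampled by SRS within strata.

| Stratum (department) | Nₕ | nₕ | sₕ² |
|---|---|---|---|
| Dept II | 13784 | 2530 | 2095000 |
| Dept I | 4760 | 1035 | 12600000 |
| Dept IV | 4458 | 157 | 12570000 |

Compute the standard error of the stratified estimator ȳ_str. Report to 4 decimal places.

59.6003

Var(ȳ_str) = Σₕ Wₕ²(1 − fₕ)sₕ²/nₕ with Wₕ = Nₕ/N, N = 23002.
Dept II: Wₕ = 0.59925224; term = 0.59925224²·(1 − 0.18354614)·2095000/2530 = 242.78088.
Dept I: Wₕ = 0.20693853; term = 0.20693853²·(1 − 0.21743697)·12600000/1035 = 407.97376.
Dept IV: Wₕ = 0.19380923; term = 0.19380923²·(1 − 0.03521759)·12570000/157 = 2901.4423.
Sum = 3552.1969.
SE = √(3552.1969) = 59.6003.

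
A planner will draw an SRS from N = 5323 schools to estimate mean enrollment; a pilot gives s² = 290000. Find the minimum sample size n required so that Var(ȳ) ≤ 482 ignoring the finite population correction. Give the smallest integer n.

Without fpc, n₀ = s²/D = 290000/482 = 601.6598.
Rounding up, n = 602.

602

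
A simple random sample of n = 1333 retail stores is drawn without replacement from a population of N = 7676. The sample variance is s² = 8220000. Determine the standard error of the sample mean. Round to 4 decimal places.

71.3840

Under SRS without replacement, Var(ȳ) = (1 − f)·s²/n with f = n/N = 1333/7676 = 0.17365816.
Var(ȳ) = (1 − 0.17365816)·8220000/1333 = 0.82634184·6166.5416 = 5095.6714.
SE(ȳ) = √(5095.6714) = 71.3840.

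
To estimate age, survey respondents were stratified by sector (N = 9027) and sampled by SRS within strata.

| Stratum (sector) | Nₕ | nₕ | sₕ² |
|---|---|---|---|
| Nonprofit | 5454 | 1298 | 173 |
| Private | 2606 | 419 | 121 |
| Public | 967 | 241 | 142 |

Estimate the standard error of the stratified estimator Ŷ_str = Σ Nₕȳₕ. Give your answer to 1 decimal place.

2254.0

Var(Ŷ_str) = Σₕ Nₕ²(1 − fₕ)sₕ²/nₕ.
Nonprofit: 5454²·(1 − 1298/5454)·173/1298 = 3.021079 × 10^6.
Private: 2606²·(1 − 419/2606)·121/419 = 1.6458663 × 10^6.
Public: 967²·(1 − 241/967)·142/241 = 413651.3.
Sum = 5.0805966 × 10^6.
SE = √(5.0805966 × 10^6) = 2254.0.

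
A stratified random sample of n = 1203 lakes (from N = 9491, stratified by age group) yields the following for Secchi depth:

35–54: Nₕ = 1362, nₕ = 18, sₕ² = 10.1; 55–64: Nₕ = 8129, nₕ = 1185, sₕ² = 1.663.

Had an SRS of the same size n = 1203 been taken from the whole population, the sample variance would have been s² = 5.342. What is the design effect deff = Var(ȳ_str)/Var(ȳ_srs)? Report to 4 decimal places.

Var(ȳ_str) = Σ Wₕ²(1−fₕ)sₕ²/nₕ with Wₕ = Nₕ/9491:
  35–54: (1362/9491)²·(1−18/1362)·10.1/18 = 0.011402532
  55–64: (8129/9491)²·(1−1185/8129)·1.663/1185 = 8.7942091 × 10^-4
  → Var(ȳ_str) = 0.012281953.
Var(ȳ_srs) = (1 − 1203/9491)·5.342/1203 = 0.0038777162.
deff = 0.012281953 / 0.0038777162 = 3.1673.

3.1673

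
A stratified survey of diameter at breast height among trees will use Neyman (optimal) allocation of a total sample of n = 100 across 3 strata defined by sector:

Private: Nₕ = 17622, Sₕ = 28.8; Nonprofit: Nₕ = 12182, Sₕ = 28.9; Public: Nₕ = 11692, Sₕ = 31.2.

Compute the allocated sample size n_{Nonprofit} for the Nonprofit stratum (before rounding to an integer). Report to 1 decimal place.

Neyman allocation: nₕ = n·NₕSₕ / Σⱼ NⱼSⱼ.
Σ NⱼSⱼ = 17622·28.8 + 12182·28.9 + 11692·31.2 = 1.2243638 × 10^6.
n_{Nonprofit} = 100·12182·28.9 / (1.2243638 × 10^6) = 28.8.

28.8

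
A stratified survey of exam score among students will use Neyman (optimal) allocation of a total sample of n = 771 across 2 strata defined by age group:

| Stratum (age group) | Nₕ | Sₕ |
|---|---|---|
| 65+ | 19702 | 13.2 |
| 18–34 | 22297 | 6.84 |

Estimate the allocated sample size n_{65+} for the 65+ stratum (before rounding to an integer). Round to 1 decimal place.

486.0

Neyman allocation: nₕ = n·NₕSₕ / Σⱼ NⱼSⱼ.
Σ NⱼSⱼ = 19702·13.2 + 22297·6.84 = 412577.88.
n_{65+} = 771·19702·13.2 / 412577.88 = 486.0.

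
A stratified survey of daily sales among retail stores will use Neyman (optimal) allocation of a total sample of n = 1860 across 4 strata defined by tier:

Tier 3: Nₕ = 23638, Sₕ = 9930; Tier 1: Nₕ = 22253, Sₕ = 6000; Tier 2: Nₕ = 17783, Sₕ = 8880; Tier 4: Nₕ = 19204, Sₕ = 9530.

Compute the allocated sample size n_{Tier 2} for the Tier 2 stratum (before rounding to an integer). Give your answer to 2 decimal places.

Neyman allocation: nₕ = n·NₕSₕ / Σⱼ NⱼSⱼ.
Σ NⱼSⱼ = 23638·9930 + 22253·6000 + 17783·8880 + 19204·9530 = 7.091705 × 10^8.
n_{Tier 2} = 1860·17783·8880 / (7.091705 × 10^8) = 414.17.

414.17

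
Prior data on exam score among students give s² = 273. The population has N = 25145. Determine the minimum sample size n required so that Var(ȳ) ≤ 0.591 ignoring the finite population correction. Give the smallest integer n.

462

Without fpc, n₀ = s²/D = 273/0.591 = 461.9289.
Rounding up, n = 462.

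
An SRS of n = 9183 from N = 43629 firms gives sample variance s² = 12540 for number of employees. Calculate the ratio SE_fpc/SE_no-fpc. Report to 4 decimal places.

f = n/N = 9183/43629 = 0.21047927.
SE_no-fpc = √(s²/n) = 1.1685747; SE_fpc = √((1−f)s²/n) = 1.0383368.
Ratio = √(1−f) = 0.88854979.

0.8885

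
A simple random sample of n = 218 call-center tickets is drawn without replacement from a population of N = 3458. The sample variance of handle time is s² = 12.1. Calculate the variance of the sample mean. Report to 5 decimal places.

0.05201

Under SRS without replacement, Var(ȳ) = (1 − f)·s²/n with f = n/N = 218/3458 = 0.06304222.
Var(ȳ) = (1 − 0.06304222)·12.1/218 = 0.93695778·0.055504587 = 0.052005455.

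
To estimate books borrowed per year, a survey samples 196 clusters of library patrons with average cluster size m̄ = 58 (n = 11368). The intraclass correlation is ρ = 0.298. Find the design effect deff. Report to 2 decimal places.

deff = 1 + (58 − 1)·0.298 = 1 + 16.986 = 17.986.

17.99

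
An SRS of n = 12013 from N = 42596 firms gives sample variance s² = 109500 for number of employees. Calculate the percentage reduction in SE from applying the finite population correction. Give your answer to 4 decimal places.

15.2664

f = n/N = 12013/42596 = 0.28202179.
SE_no-fpc = √(s²/n) = 3.0191266; SE_fpc = √((1−f)s²/n) = 2.5582145.
Ratio = √(1−f) = 0.84733595. Reduction = 100·(1 − 0.84733595) = 15.2664%.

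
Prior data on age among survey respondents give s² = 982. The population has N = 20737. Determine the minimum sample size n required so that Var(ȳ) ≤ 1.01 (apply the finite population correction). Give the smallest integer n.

929

Without fpc, n₀ = s²/D = 982/1.01 = 972.2772.
With fpc, (1 − n/N)·s²/n ≤ D requires n ≥ n₀/(1 + n₀/N) = 972.2772/(1 + 972.2772/20737) = 928.7325.
Rounding up, n = 929.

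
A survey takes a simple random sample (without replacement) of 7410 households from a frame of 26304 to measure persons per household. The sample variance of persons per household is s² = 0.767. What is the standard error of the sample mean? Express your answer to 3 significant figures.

0.00862

Under SRS without replacement, Var(ȳ) = (1 − f)·s²/n with f = n/N = 7410/26304 = 0.28170620.
Var(ȳ) = (1 − 0.28170620)·0.767/7410 = 0.71829380·1.0350877 × 10^-4 = 7.4349709 × 10^-5.
SE(ȳ) = √(7.4349709 × 10^-5) = 0.00862.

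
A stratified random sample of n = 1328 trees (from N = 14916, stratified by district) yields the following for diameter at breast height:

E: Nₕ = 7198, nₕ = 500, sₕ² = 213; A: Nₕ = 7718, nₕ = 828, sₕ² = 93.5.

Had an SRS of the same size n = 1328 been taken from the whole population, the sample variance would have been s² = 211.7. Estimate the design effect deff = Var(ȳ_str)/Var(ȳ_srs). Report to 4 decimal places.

0.8215

Var(ȳ_str) = Σ Wₕ²(1−fₕ)sₕ²/nₕ with Wₕ = Nₕ/14916:
  E: (7198/14916)²·(1−500/7198)·213/500 = 0.092312781
  A: (7718/14916)²·(1−828/7718)·93.5/828 = 0.026989853
  → Var(ȳ_str) = 0.11930263.
Var(ȳ_srs) = (1 − 1328/14916)·211.7/1328 = 0.14521984.
deff = 0.11930263 / 0.14521984 = 0.8215.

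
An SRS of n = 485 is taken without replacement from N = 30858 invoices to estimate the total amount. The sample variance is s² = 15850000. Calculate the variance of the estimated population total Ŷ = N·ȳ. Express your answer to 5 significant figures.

3.0630 × 10^13

Var(Ŷ) = N²·Var(ȳ) = N²·(1 − n/N)·s²/n.
f = 485/30858 = 0.01571716; Var(ȳ) = 0.98428284·15850000/485 = 32166.769.
Var(Ŷ) = 30858² · 32166.769 = 3.0629717 × 10^13.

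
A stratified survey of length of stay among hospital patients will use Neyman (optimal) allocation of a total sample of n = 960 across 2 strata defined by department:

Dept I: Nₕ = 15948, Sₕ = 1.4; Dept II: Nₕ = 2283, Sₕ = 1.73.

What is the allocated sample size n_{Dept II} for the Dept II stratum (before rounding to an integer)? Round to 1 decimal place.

Neyman allocation: nₕ = n·NₕSₕ / Σⱼ NⱼSⱼ.
Σ NⱼSⱼ = 15948·1.4 + 2283·1.73 = 26276.79.
n_{Dept II} = 960·2283·1.73 / 26276.79 = 144.3.

144.3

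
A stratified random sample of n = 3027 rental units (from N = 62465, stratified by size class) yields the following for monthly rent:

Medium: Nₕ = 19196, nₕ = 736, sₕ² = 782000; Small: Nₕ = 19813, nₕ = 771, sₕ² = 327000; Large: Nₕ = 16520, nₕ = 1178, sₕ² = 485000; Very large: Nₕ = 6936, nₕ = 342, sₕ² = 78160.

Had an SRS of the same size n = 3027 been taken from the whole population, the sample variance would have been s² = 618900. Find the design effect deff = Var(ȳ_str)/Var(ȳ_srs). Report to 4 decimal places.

0.8580

Var(ȳ_str) = Σ Wₕ²(1−fₕ)sₕ²/nₕ with Wₕ = Nₕ/62465:
  Medium: (19196/62465)²·(1−736/19196)·782000/736 = 96.493462
  Small: (19813/62465)²·(1−771/19813)·327000/771 = 41.009331
  Large: (16520/62465)²·(1−1178/16520)·485000/1178 = 26.743299
  Very large: (6936/62465)²·(1−342/6936)·78160/342 = 2.6788166
  → Var(ȳ_str) = 166.92491.
Var(ȳ_srs) = (1 − 3027/62465)·618900/3027 = 194.55191.
deff = 166.92491 / 194.55191 = 0.8580.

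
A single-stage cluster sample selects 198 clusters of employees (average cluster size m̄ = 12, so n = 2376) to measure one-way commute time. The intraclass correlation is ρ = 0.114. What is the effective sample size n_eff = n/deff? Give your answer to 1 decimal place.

deff = 1 + (12 − 1)·0.114 = 1 + 1.254 = 2.254.
n_eff = 2376 / 2.254 = 1054.1.

1054.1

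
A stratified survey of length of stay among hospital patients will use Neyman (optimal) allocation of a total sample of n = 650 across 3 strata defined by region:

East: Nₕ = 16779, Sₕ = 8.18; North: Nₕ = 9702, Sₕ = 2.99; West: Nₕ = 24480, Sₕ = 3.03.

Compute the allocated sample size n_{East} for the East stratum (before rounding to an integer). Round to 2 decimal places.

Neyman allocation: nₕ = n·NₕSₕ / Σⱼ NⱼSⱼ.
Σ NⱼSⱼ = 16779·8.18 + 9702·2.99 + 24480·3.03 = 240435.6.
n_{East} = 650·16779·8.18 / 240435.6 = 371.05.

371.05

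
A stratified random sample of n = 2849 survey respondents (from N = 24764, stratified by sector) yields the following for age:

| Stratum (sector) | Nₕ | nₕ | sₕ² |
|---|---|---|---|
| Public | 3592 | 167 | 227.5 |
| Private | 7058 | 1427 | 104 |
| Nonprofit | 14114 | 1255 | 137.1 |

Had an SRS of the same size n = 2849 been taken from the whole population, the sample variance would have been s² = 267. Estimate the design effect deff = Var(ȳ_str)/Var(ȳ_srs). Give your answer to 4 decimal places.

Var(ȳ_str) = Σ Wₕ²(1−fₕ)sₕ²/nₕ with Wₕ = Nₕ/24764:
  Public: (3592/24764)²·(1−167/3592)·227.5/167 = 0.02732878
  Private: (7058/24764)²·(1−1427/7058)·104/1427 = 0.004723185
  Nonprofit: (14114/24764)²·(1−1255/14114)·137.1/1255 = 0.032330279
  → Var(ȳ_str) = 0.064382244.
Var(ȳ_srs) = (1 − 2849/24764)·267/2849 = 0.082935314.
deff = 0.064382244 / 0.082935314 = 0.7763.

0.7763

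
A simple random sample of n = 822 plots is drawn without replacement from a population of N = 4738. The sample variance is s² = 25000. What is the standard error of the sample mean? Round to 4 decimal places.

Under SRS without replacement, Var(ȳ) = (1 − f)·s²/n with f = n/N = 822/4738 = 0.17349092.
Var(ȳ) = (1 − 0.17349092)·25000/822 = 0.82650908·30.413625 = 25.137137.
SE(ȳ) = √(25.137137) = 5.0137.

5.0137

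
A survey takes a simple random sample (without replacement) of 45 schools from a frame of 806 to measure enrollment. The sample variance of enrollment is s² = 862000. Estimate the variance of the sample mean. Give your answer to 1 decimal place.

18086.1

Under SRS without replacement, Var(ȳ) = (1 − f)·s²/n with f = n/N = 45/806 = 0.05583127.
Var(ȳ) = (1 − 0.05583127)·862000/45 = 0.94416873·19155.556 = 18086.077.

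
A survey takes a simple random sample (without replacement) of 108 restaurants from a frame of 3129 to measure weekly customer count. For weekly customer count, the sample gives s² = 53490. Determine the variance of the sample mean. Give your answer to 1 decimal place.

Under SRS without replacement, Var(ȳ) = (1 − f)·s²/n with f = n/N = 108/3129 = 0.03451582.
Var(ȳ) = (1 − 0.03451582)·53490/108 = 0.96548418·495.27778 = 478.18286.

478.2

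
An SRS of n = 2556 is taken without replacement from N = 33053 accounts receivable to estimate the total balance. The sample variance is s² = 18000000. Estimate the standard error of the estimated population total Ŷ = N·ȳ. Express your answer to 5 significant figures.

Var(Ŷ) = N²·Var(ȳ) = N²·(1 − n/N)·s²/n.
f = 2556/33053 = 0.07733035; Var(ȳ) = 0.92266965·18000000/2556 = 6497.6736.
Var(Ŷ) = 33053² · 6497.6736 = 7.0987137 × 10^12.
SE(Ŷ) = √(7.0987137 × 10^12) = 2.6643 × 10^6.

2.6643 × 10^6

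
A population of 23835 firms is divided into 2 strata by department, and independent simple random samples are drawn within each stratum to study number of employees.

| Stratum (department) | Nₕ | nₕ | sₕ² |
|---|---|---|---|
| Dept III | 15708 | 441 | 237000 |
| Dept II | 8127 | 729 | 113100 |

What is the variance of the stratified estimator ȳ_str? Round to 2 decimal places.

243.28

Var(ȳ_str) = Σₕ Wₕ²(1 − fₕ)sₕ²/nₕ with Wₕ = Nₕ/N, N = 23835.
Dept III: Wₕ = 0.65903084; term = 0.65903084²·(1 − 0.02807487)·237000/441 = 226.85797.
Dept II: Wₕ = 0.34096916; term = 0.34096916²·(1 − 0.08970100)·113100/729 = 16.4191.
Sum = 243.27707.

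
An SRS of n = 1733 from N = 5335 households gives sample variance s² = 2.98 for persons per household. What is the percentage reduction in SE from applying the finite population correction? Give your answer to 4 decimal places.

17.8316

f = n/N = 1733/5335 = 0.32483599.
SE_no-fpc = √(s²/n) = 0.041467595; SE_fpc = √((1−f)s²/n) = 0.034073245.
Ratio = √(1−f) = 0.82168364. Reduction = 100·(1 − 0.82168364) = 17.8316%.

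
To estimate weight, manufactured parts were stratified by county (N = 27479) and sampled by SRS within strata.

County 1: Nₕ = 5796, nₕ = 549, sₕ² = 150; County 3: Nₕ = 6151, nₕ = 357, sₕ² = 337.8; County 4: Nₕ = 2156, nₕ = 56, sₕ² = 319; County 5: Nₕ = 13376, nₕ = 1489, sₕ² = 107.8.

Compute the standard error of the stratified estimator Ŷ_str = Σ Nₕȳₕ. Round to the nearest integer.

8907

Var(Ŷ_str) = Σₕ Nₕ²(1 − fₕ)sₕ²/nₕ.
County 1: 5796²·(1 − 549/5796)·150/549 = 8.3091836 × 10^6.
County 3: 6151²·(1 − 357/6151)·337.8/357 = 3.372218 × 10^7.
County 4: 2156²·(1 − 56/2156)·319/56 = 2.579115 × 10^7.
County 5: 13376²·(1 − 1489/13376)·107.8/1489 = 1.1511253 × 10^7.
Sum = 7.9333767 × 10^7.
SE = √(7.9333767 × 10^7) = 8907.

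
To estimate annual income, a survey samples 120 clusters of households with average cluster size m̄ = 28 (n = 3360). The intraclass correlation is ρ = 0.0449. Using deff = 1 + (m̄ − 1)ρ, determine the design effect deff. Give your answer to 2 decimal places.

2.21

deff = 1 + (28 − 1)·0.0449 = 1 + 1.2123 = 2.2123.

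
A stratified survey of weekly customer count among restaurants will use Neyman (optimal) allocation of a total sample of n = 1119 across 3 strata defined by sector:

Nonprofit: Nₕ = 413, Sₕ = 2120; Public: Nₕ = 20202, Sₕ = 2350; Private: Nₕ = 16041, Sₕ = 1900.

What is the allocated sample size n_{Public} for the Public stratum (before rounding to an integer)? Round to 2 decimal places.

Neyman allocation: nₕ = n·NₕSₕ / Σⱼ NⱼSⱼ.
Σ NⱼSⱼ = 413·2120 + 20202·2350 + 16041·1900 = 7.882816 × 10^7.
n_{Public} = 1119·20202·2350 / (7.882816 × 10^7) = 673.92.

673.92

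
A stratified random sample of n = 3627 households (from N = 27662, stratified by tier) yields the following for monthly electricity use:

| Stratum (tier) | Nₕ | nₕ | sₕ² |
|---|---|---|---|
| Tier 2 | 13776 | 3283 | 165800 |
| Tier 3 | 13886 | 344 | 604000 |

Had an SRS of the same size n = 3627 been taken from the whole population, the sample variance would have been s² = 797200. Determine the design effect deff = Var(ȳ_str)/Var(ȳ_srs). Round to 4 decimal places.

2.3093

Var(ȳ_str) = Σ Wₕ²(1−fₕ)sₕ²/nₕ with Wₕ = Nₕ/27662:
  Tier 2: (13776/27662)²·(1−3283/13776)·165800/3283 = 9.5404596
  Tier 3: (13886/27662)²·(1−344/13886)·604000/344 = 431.49057
  → Var(ȳ_str) = 441.03103.
Var(ȳ_srs) = (1 − 3627/27662)·797200/3627 = 190.97666.
deff = 441.03103 / 190.97666 = 2.3093.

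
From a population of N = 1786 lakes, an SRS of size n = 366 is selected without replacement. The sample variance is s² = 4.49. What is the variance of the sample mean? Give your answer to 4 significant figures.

Under SRS without replacement, Var(ȳ) = (1 − f)·s²/n with f = n/N = 366/1786 = 0.20492721.
Var(ȳ) = (1 − 0.20492721)·4.49/366 = 0.79507279·0.01226776 = 0.0097537618.

0.009754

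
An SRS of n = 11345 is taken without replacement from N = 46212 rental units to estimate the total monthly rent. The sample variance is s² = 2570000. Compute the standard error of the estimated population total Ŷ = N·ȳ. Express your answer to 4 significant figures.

Var(Ŷ) = N²·Var(ȳ) = N²·(1 − n/N)·s²/n.
f = 11345/46212 = 0.24549900; Var(ȳ) = 0.75450100·2570000/11345 = 170.91825.
Var(Ŷ) = 46212² · 170.91825 = 3.6500429 × 10^11.
SE(Ŷ) = √(3.6500429 × 10^11) = 604200.

604200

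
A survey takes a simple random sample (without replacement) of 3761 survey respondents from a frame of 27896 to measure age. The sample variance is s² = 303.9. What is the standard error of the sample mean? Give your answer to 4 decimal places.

0.2644

Under SRS without replacement, Var(ȳ) = (1 − f)·s²/n with f = n/N = 3761/27896 = 0.13482220.
Var(ȳ) = (1 − 0.13482220)·303.9/3761 = 0.86517780·0.080802978 = 0.069908943.
SE(ȳ) = √(0.069908943) = 0.2644.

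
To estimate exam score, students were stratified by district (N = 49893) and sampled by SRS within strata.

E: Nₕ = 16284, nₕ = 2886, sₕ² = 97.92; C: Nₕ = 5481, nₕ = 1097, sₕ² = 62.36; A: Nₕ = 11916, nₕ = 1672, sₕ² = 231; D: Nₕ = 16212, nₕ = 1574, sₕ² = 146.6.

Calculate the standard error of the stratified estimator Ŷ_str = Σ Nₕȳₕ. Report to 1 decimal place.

Var(Ŷ_str) = Σₕ Nₕ²(1 − fₕ)sₕ²/nₕ.
E: 16284²·(1 − 2886/16284)·97.92/2886 = 7.4024613 × 10^6.
C: 5481²·(1 − 1097/5481)·62.36/1097 = 1.3659343 × 10^6.
A: 11916²·(1 − 1672/11916)·231/1672 = 1.6864589 × 10^7.
D: 16212²·(1 − 1574/16212)·146.6/1574 = 2.2102815 × 10^7.
Sum = 4.77358 × 10^7.
SE = √(4.77358 × 10^7) = 6909.1.

6909.1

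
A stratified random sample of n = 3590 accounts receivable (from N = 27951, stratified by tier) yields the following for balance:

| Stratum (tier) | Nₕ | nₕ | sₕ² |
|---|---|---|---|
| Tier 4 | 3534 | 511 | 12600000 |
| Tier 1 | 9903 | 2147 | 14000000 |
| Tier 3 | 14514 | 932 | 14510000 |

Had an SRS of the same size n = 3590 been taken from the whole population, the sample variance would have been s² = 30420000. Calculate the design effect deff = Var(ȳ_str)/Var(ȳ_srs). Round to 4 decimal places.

0.6644

Var(ȳ_str) = Σ Wₕ²(1−fₕ)sₕ²/nₕ with Wₕ = Nₕ/27951:
  Tier 4: (3534/27951)²·(1−511/3534)·12600000/511 = 337.17832
  Tier 1: (9903/27951)²·(1−2147/9903)·14000000/2147 = 641.07061
  Tier 3: (14514/27951)²·(1−932/14514)·14510000/932 = 3928.3271
  → Var(ȳ_str) = 4906.576.
Var(ȳ_srs) = (1 − 3590/27951)·30420000/3590 = 7385.2045.
deff = 4906.576 / 7385.2045 = 0.6644.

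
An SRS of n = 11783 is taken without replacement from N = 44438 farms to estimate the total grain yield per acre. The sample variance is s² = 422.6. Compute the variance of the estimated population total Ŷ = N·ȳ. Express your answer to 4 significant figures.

Var(Ŷ) = N²·Var(ȳ) = N²·(1 − n/N)·s²/n.
f = 11783/44438 = 0.26515595; Var(ȳ) = 0.73484405·422.6/11783 = 0.026355351.
Var(Ŷ) = 44438² · 0.026355351 = 5.2044856 × 10^7.

5.204 × 10^7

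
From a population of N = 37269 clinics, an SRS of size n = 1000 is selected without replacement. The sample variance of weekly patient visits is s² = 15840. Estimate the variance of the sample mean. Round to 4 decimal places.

Under SRS without replacement, Var(ȳ) = (1 − f)·s²/n with f = n/N = 1000/37269 = 0.02683195.
Var(ȳ) = (1 − 0.02683195)·15840/1000 = 0.97316805·15.84 = 15.414982.

15.4150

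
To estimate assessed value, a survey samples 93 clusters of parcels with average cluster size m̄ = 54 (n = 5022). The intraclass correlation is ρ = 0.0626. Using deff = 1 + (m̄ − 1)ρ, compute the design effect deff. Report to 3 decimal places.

4.318

deff = 1 + (54 − 1)·0.0626 = 1 + 3.3178 = 4.3178.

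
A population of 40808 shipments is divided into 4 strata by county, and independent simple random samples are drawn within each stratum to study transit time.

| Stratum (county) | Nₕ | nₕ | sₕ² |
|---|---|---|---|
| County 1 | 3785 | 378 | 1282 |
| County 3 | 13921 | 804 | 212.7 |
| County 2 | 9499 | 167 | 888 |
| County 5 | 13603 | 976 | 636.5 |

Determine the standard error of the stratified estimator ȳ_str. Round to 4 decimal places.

Var(ȳ_str) = Σₕ Wₕ²(1 − fₕ)sₕ²/nₕ with Wₕ = Nₕ/N, N = 40808.
County 1: Wₕ = 0.09275142; term = 0.09275142²·(1 − 0.09986790)·1282/378 = 0.026262957.
County 3: Wₕ = 0.34113409; term = 0.34113409²·(1 − 0.05775447)·212.7/804 = 0.029008533.
County 2: Wₕ = 0.23277299; term = 0.23277299²·(1 − 0.01758080)·888/167 = 0.28304696.
County 5: Wₕ = 0.33334150; term = 0.33334150²·(1 − 0.07174888)·636.5/976 = 0.067265573.
Sum = 0.40558402.
SE = √(0.40558402) = 0.6369.

0.6369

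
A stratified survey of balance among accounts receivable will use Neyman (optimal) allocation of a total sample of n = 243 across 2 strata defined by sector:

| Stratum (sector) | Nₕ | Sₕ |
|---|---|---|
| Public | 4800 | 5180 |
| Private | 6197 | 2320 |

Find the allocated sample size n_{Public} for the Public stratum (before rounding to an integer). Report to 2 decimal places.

Neyman allocation: nₕ = n·NₕSₕ / Σⱼ NⱼSⱼ.
Σ NⱼSⱼ = 4800·5180 + 6197·2320 = 3.924104 × 10^7.
n_{Public} = 243·4800·5180 / (3.924104 × 10^7) = 153.97.

153.97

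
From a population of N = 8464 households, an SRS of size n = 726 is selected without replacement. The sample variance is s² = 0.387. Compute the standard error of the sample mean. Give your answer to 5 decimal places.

0.02208

Under SRS without replacement, Var(ȳ) = (1 − f)·s²/n with f = n/N = 726/8464 = 0.08577505.
Var(ȳ) = (1 − 0.08577505)·0.387/726 = 0.91422495·5.3305785 × 10^-4 = 4.8733479 × 10^-4.
SE(ȳ) = √(4.8733479 × 10^-4) = 0.02208.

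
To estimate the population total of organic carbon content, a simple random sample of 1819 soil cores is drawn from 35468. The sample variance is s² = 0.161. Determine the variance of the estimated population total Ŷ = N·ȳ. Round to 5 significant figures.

Var(Ŷ) = N²·Var(ȳ) = N²·(1 − n/N)·s²/n.
f = 1819/35468 = 0.05128567; Var(ȳ) = 0.94871433·0.161/1819 = 8.3970867 × 10^-5.
Var(Ŷ) = 35468² · (8.3970867 × 10^-5) = 105633.59.

105630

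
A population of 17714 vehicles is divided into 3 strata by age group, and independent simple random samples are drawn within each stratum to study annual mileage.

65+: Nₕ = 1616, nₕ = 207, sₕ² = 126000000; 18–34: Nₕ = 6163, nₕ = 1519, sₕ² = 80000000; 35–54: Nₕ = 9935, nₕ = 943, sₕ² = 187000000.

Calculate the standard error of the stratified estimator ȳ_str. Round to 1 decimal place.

256.3

Var(ȳ_str) = Σₕ Wₕ²(1 − fₕ)sₕ²/nₕ with Wₕ = Nₕ/N, N = 17714.
65+: Wₕ = 0.09122728; term = 0.09122728²·(1 − 0.12809406)·126000000/207 = 4416.9173.
18–34: Wₕ = 0.34791690; term = 0.34791690²·(1 − 0.24647087)·80000000/1519 = 4803.7822.
35–54: Wₕ = 0.56085582; term = 0.56085582²·(1 − 0.09491696)·187000000/943 = 56457.391.
Sum = 65678.091.
SE = √(65678.091) = 256.3.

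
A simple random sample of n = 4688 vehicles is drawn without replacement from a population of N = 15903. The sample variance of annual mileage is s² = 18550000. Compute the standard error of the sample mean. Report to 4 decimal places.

52.8248

Under SRS without replacement, Var(ȳ) = (1 − f)·s²/n with f = n/N = 4688/15903 = 0.29478715.
Var(ȳ) = (1 − 0.29478715)·18550000/4688 = 0.70521285·3956.9113 = 2790.4647.
SE(ȳ) = √(2790.4647) = 52.8248.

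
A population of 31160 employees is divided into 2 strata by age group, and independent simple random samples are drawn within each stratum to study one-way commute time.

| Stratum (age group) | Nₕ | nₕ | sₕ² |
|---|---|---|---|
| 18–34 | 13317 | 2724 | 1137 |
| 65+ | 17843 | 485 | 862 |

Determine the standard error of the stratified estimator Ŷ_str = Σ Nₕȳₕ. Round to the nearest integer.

24685

Var(Ŷ_str) = Σₕ Nₕ²(1 − fₕ)sₕ²/nₕ.
18–34: 13317²·(1 − 2724/13317)·1137/2724 = 5.8881482 × 10^7.
65+: 17843²·(1 − 485/17843)·862/485 = 5.5046928 × 10^8.
Sum = 6.0935076 × 10^8.
SE = √(6.0935076 × 10^8) = 24685.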